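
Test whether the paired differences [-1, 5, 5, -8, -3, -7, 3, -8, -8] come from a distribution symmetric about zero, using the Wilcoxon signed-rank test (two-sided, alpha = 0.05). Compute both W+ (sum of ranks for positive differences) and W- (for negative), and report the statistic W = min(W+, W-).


Step 1: Drop any zero differences (none here) and take |d_i|.
|d| = [1, 5, 5, 8, 3, 7, 3, 8, 8]
Step 2: Midrank |d_i| (ties get averaged ranks).
ranks: |1|->1, |5|->4.5, |5|->4.5, |8|->8, |3|->2.5, |7|->6, |3|->2.5, |8|->8, |8|->8
Step 3: Attach original signs; sum ranks with positive sign and with negative sign.
W+ = 4.5 + 4.5 + 2.5 = 11.5
W- = 1 + 8 + 2.5 + 6 + 8 + 8 = 33.5
(Check: W+ + W- = 45 should equal n(n+1)/2 = 45.)
Step 4: Test statistic W = min(W+, W-) = 11.5.
Step 5: Ties in |d|, so use the tie-corrected normal approximation.
        E[W] = n(n+1)/4 = 9*10/4 = 22.5.
        Tie groups: |d|=3 (t=2), |d|=5 (t=2), |d|=8 (t=3); sum(t^3 - t) = 36.
        Var[W] = n(n+1)(2n+1)/24 - sum(t^3-t)/48 = 1710/24 - 36/48 = 70.5.
        z = (W - E[W]) / sqrt(Var[W]) = (11.5 - 22.5) / 8.3964 = -1.3101.
        Two-sided p = 2*Phi(z) = 0.190168.
Step 6: alpha = 0.05. fail to reject H0.

W+ = 11.5, W- = 33.5, W = min = 11.5, p = 0.190168, fail to reject H0.


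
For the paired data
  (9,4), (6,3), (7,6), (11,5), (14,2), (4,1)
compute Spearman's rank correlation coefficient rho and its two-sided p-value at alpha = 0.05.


Step 1: Rank x and y separately (midranks; no ties here).
rank(x): 9->4, 6->2, 7->3, 11->5, 14->6, 4->1
rank(y): 4->4, 3->3, 6->6, 5->5, 2->2, 1->1
Step 2: d_i = R_x(i) - R_y(i); compute d_i^2.
  (4-4)^2=0, (2-3)^2=1, (3-6)^2=9, (5-5)^2=0, (6-2)^2=16, (1-1)^2=0
sum(d^2) = 26.
Step 3: rho = 1 - 6*26 / (6*(6^2 - 1)) = 1 - 156/210 = 0.257143.
Step 4: Under H0, t = rho * sqrt((n-2)/(1-rho^2)) = 0.5322 ~ t(4).
Step 5: Two-sided p-value from the t-distribution with 4 df = 0.622787.
Step 6: alpha = 0.05. fail to reject H0.

rho = 0.2571, p = 0.622787, fail to reject H0 at alpha = 0.05.


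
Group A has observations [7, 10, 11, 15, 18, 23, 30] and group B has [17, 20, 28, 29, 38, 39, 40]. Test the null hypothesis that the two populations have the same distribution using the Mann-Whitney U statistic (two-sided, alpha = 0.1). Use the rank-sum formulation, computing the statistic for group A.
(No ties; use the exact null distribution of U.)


Step 1: Combine and sort all 14 observations; assign midranks.
sorted (value, group): (7,X), (10,X), (11,X), (15,X), (17,Y), (18,X), (20,Y), (23,X), (28,Y), (29,Y), (30,X), (38,Y), (39,Y), (40,Y)
ranks: 7->1, 10->2, 11->3, 15->4, 17->5, 18->6, 20->7, 23->8, 28->9, 29->10, 30->11, 38->12, 39->13, 40->14
Step 2: Rank sum for X: R1 = 1 + 2 + 3 + 4 + 6 + 8 + 11 = 35.
Step 3: U_X = R1 - n1(n1+1)/2 = 35 - 7*8/2 = 35 - 28 = 7.
       U_Y = n1*n2 - U_X = 49 - 7 = 42.
Step 4: No ties, so the exact null distribution of U (based on enumerating the C(14,7) = 3432 equally likely rank assignments) gives the two-sided p-value.
Step 5: p-value = 0.026224; compare to alpha = 0.1. reject H0.

U_X = 7, p = 0.026224, reject H0 at alpha = 0.1.


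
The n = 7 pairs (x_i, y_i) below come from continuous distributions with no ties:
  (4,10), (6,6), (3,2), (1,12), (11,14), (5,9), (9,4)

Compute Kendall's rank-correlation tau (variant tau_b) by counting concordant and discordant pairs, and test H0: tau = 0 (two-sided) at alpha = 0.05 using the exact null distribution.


Step 1: Enumerate the 21 unordered pairs (i,j) with i<j and classify each by sign(x_j-x_i) * sign(y_j-y_i).
  (1,2):dx=+2,dy=-4->D; (1,3):dx=-1,dy=-8->C; (1,4):dx=-3,dy=+2->D; (1,5):dx=+7,dy=+4->C
  (1,6):dx=+1,dy=-1->D; (1,7):dx=+5,dy=-6->D; (2,3):dx=-3,dy=-4->C; (2,4):dx=-5,dy=+6->D
  (2,5):dx=+5,dy=+8->C; (2,6):dx=-1,dy=+3->D; (2,7):dx=+3,dy=-2->D; (3,4):dx=-2,dy=+10->D
  (3,5):dx=+8,dy=+12->C; (3,6):dx=+2,dy=+7->C; (3,7):dx=+6,dy=+2->C; (4,5):dx=+10,dy=+2->C
  (4,6):dx=+4,dy=-3->D; (4,7):dx=+8,dy=-8->D; (5,6):dx=-6,dy=-5->C; (5,7):dx=-2,dy=-10->C
  (6,7):dx=+4,dy=-5->D
Step 2: C = 10, D = 11, total pairs = 21.
Step 3: tau = (C - D)/(n(n-1)/2) = (10 - 11)/21 = -0.047619.
Step 4: Exact two-sided p-value (enumerate n! = 5040 permutations of y under H0): p = 1.000000.
Step 5: alpha = 0.05. fail to reject H0.

tau_b = -0.0476 (C=10, D=11), p = 1.000000, fail to reject H0.


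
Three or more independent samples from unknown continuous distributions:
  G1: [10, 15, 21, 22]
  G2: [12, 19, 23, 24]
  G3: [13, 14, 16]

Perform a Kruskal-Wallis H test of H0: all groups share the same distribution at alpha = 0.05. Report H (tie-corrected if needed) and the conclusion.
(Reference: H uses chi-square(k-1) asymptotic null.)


Step 1: Combine all N = 11 observations and assign midranks.
sorted (value, group, rank): (10,G1,1), (12,G2,2), (13,G3,3), (14,G3,4), (15,G1,5), (16,G3,6), (19,G2,7), (21,G1,8), (22,G1,9), (23,G2,10), (24,G2,11)
Step 2: Sum ranks within each group.
R_1 = 23 (n_1 = 4)
R_2 = 30 (n_2 = 4)
R_3 = 13 (n_3 = 3)
Step 3: H = 12/(N(N+1)) * sum(R_i^2/n_i) - 3(N+1)
     = 12/(11*12) * (23^2/4 + 30^2/4 + 13^2/3) - 3*12
     = 0.090909 * 413.583 - 36
     = 1.598485.
Step 4: No ties, so H is used without correction.
Step 5: Under H0, H ~ chi^2(2); p-value = 0.449669.
Step 6: alpha = 0.05. fail to reject H0.

H = 1.5985, df = 2, p = 0.449669, fail to reject H0.


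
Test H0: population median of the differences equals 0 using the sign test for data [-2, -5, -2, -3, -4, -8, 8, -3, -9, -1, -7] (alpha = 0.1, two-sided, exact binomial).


Step 1: Discard zero differences. Original n = 11; n_eff = number of nonzero differences = 11.
Nonzero differences (with sign): -2, -5, -2, -3, -4, -8, +8, -3, -9, -1, -7
Step 2: Count signs: positive = 1, negative = 10.
Step 3: Under H0: P(positive) = 0.5, so the number of positives S ~ Bin(11, 0.5).
Step 4: Two-sided exact p-value = sum of Bin(11,0.5) probabilities at or below the observed probability = 0.011719.
Step 5: alpha = 0.1. reject H0.

n_eff = 11, pos = 1, neg = 10, p = 0.011719, reject H0.


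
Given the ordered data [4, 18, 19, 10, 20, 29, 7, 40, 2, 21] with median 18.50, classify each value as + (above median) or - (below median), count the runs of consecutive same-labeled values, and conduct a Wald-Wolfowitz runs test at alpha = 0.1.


Step 1: Compute median = 18.50; label A = above, B = below.
Labels in order: BBABAABABA  (n_A = 5, n_B = 5)
Step 2: Count runs R = 8.
Step 3: Under H0 (random ordering), E[R] = 2*n_A*n_B/(n_A+n_B) + 1 = 2*5*5/10 + 1 = 6.0000.
        Var[R] = 2*n_A*n_B*(2*n_A*n_B - n_A - n_B) / ((n_A+n_B)^2 * (n_A+n_B-1)) = 2000/900 = 2.2222.
        SD[R] = 1.4907.
Step 4: Continuity-corrected z = (R - 0.5 - E[R]) / SD[R] = (8 - 0.5 - 6.0000) / 1.4907 = 1.0062.
Step 5: Two-sided p-value via normal approximation = 2*(1 - Phi(|z|)) = 0.314305.
Step 6: alpha = 0.1. fail to reject H0.

R = 8, z = 1.0062, p = 0.314305, fail to reject H0.


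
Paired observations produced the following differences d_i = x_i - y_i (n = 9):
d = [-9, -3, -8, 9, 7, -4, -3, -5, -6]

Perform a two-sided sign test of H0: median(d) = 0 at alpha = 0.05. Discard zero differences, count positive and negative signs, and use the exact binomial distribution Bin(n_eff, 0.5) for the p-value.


Step 1: Discard zero differences. Original n = 9; n_eff = number of nonzero differences = 9.
Nonzero differences (with sign): -9, -3, -8, +9, +7, -4, -3, -5, -6
Step 2: Count signs: positive = 2, negative = 7.
Step 3: Under H0: P(positive) = 0.5, so the number of positives S ~ Bin(9, 0.5).
Step 4: Two-sided exact p-value = sum of Bin(9,0.5) probabilities at or below the observed probability = 0.179688.
Step 5: alpha = 0.05. fail to reject H0.

n_eff = 9, pos = 2, neg = 7, p = 0.179688, fail to reject H0.


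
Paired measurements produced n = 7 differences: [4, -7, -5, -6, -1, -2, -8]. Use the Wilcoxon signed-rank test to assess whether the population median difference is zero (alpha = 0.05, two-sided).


Step 1: Drop any zero differences (none here) and take |d_i|.
|d| = [4, 7, 5, 6, 1, 2, 8]
Step 2: Midrank |d_i| (ties get averaged ranks).
ranks: |4|->3, |7|->6, |5|->4, |6|->5, |1|->1, |2|->2, |8|->7
Step 3: Attach original signs; sum ranks with positive sign and with negative sign.
W+ = 3 = 3
W- = 6 + 4 + 5 + 1 + 2 + 7 = 25
(Check: W+ + W- = 28 should equal n(n+1)/2 = 28.)
Step 4: Test statistic W = min(W+, W-) = 3.
Step 5: No ties, so the exact null distribution over the 2^7 = 128 sign assignments gives the two-sided p-value = 0.078125.
Step 6: alpha = 0.05. fail to reject H0.

W+ = 3, W- = 25, W = min = 3, p = 0.078125, fail to reject H0.


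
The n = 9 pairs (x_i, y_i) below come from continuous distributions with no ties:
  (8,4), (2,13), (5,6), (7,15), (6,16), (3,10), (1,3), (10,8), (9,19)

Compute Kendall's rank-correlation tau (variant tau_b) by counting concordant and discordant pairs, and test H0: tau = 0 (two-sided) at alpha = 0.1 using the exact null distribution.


Step 1: Enumerate the 36 unordered pairs (i,j) with i<j and classify each by sign(x_j-x_i) * sign(y_j-y_i).
  (1,2):dx=-6,dy=+9->D; (1,3):dx=-3,dy=+2->D; (1,4):dx=-1,dy=+11->D; (1,5):dx=-2,dy=+12->D
  (1,6):dx=-5,dy=+6->D; (1,7):dx=-7,dy=-1->C; (1,8):dx=+2,dy=+4->C; (1,9):dx=+1,dy=+15->C
  (2,3):dx=+3,dy=-7->D; (2,4):dx=+5,dy=+2->C; (2,5):dx=+4,dy=+3->C; (2,6):dx=+1,dy=-3->D
  (2,7):dx=-1,dy=-10->C; (2,8):dx=+8,dy=-5->D; (2,9):dx=+7,dy=+6->C; (3,4):dx=+2,dy=+9->C
  (3,5):dx=+1,dy=+10->C; (3,6):dx=-2,dy=+4->D; (3,7):dx=-4,dy=-3->C; (3,8):dx=+5,dy=+2->C
  (3,9):dx=+4,dy=+13->C; (4,5):dx=-1,dy=+1->D; (4,6):dx=-4,dy=-5->C; (4,7):dx=-6,dy=-12->C
  (4,8):dx=+3,dy=-7->D; (4,9):dx=+2,dy=+4->C; (5,6):dx=-3,dy=-6->C; (5,7):dx=-5,dy=-13->C
  (5,8):dx=+4,dy=-8->D; (5,9):dx=+3,dy=+3->C; (6,7):dx=-2,dy=-7->C; (6,8):dx=+7,dy=-2->D
  (6,9):dx=+6,dy=+9->C; (7,8):dx=+9,dy=+5->C; (7,9):dx=+8,dy=+16->C; (8,9):dx=-1,dy=+11->D
Step 2: C = 22, D = 14, total pairs = 36.
Step 3: tau = (C - D)/(n(n-1)/2) = (22 - 14)/36 = 0.222222.
Step 4: Exact two-sided p-value (enumerate n! = 362880 permutations of y under H0): p = 0.476709.
Step 5: alpha = 0.1. fail to reject H0.

tau_b = 0.2222 (C=22, D=14), p = 0.476709, fail to reject H0.


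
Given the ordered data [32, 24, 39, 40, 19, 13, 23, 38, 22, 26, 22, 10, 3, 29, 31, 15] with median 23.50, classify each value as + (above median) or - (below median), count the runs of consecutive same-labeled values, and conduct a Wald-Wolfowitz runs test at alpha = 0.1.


Step 1: Compute median = 23.50; label A = above, B = below.
Labels in order: AAAABBBABABBBAAB  (n_A = 8, n_B = 8)
Step 2: Count runs R = 8.
Step 3: Under H0 (random ordering), E[R] = 2*n_A*n_B/(n_A+n_B) + 1 = 2*8*8/16 + 1 = 9.0000.
        Var[R] = 2*n_A*n_B*(2*n_A*n_B - n_A - n_B) / ((n_A+n_B)^2 * (n_A+n_B-1)) = 14336/3840 = 3.7333.
        SD[R] = 1.9322.
Step 4: Continuity-corrected z = (R + 0.5 - E[R]) / SD[R] = (8 + 0.5 - 9.0000) / 1.9322 = -0.2588.
Step 5: Two-sided p-value via normal approximation = 2*(1 - Phi(|z|)) = 0.795809.
Step 6: alpha = 0.1. fail to reject H0.

R = 8, z = -0.2588, p = 0.795809, fail to reject H0.


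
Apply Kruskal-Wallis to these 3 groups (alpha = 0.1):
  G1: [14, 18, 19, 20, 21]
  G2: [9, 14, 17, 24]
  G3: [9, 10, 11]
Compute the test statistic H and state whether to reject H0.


Step 1: Combine all N = 12 observations and assign midranks.
sorted (value, group, rank): (9,G2,1.5), (9,G3,1.5), (10,G3,3), (11,G3,4), (14,G1,5.5), (14,G2,5.5), (17,G2,7), (18,G1,8), (19,G1,9), (20,G1,10), (21,G1,11), (24,G2,12)
Step 2: Sum ranks within each group.
R_1 = 43.5 (n_1 = 5)
R_2 = 26 (n_2 = 4)
R_3 = 8.5 (n_3 = 3)
Step 3: H = 12/(N(N+1)) * sum(R_i^2/n_i) - 3(N+1)
     = 12/(12*13) * (43.5^2/5 + 26^2/4 + 8.5^2/3) - 3*13
     = 0.076923 * 571.533 - 39
     = 4.964103.
Step 4: Ties present; correction factor C = 1 - 12/(12^3 - 12) = 0.993007. Corrected H = 4.964103 / 0.993007 = 4.999061.
Step 5: Under H0, H ~ chi^2(2); p-value = 0.082124.
Step 6: alpha = 0.1. reject H0.

H = 4.9991, df = 2, p = 0.082124, reject H0.


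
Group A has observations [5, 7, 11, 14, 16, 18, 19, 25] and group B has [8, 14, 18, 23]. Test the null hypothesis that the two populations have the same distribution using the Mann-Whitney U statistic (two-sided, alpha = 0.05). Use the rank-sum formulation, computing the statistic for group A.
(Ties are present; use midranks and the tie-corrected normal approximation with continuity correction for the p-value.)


Step 1: Combine and sort all 12 observations; assign midranks.
sorted (value, group): (5,X), (7,X), (8,Y), (11,X), (14,X), (14,Y), (16,X), (18,X), (18,Y), (19,X), (23,Y), (25,X)
ranks: 5->1, 7->2, 8->3, 11->4, 14->5.5, 14->5.5, 16->7, 18->8.5, 18->8.5, 19->10, 23->11, 25->12
Step 2: Rank sum for X: R1 = 1 + 2 + 4 + 5.5 + 7 + 8.5 + 10 + 12 = 50.
Step 3: U_X = R1 - n1(n1+1)/2 = 50 - 8*9/2 = 50 - 36 = 14.
       U_Y = n1*n2 - U_X = 32 - 14 = 18.
Step 4: Ties are present, so use the tie-corrected normal approximation (with continuity correction) for the p-value.
Step 5: p-value = 0.798215; compare to alpha = 0.05. fail to reject H0.

U_X = 14, p = 0.798215, fail to reject H0 at alpha = 0.05.


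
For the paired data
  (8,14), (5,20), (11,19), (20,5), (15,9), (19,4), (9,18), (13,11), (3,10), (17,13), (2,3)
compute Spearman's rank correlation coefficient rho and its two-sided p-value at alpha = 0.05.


Step 1: Rank x and y separately (midranks; no ties here).
rank(x): 8->4, 5->3, 11->6, 20->11, 15->8, 19->10, 9->5, 13->7, 3->2, 17->9, 2->1
rank(y): 14->8, 20->11, 19->10, 5->3, 9->4, 4->2, 18->9, 11->6, 10->5, 13->7, 3->1
Step 2: d_i = R_x(i) - R_y(i); compute d_i^2.
  (4-8)^2=16, (3-11)^2=64, (6-10)^2=16, (11-3)^2=64, (8-4)^2=16, (10-2)^2=64, (5-9)^2=16, (7-6)^2=1, (2-5)^2=9, (9-7)^2=4, (1-1)^2=0
sum(d^2) = 270.
Step 3: rho = 1 - 6*270 / (11*(11^2 - 1)) = 1 - 1620/1320 = -0.227273.
Step 4: Under H0, t = rho * sqrt((n-2)/(1-rho^2)) = -0.7001 ~ t(9).
Step 5: Two-sided p-value from the t-distribution with 9 df = 0.501536.
Step 6: alpha = 0.05. fail to reject H0.

rho = -0.2273, p = 0.501536, fail to reject H0 at alpha = 0.05.


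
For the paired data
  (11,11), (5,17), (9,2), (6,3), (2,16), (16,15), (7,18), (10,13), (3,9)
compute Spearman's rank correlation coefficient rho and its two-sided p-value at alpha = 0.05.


Step 1: Rank x and y separately (midranks; no ties here).
rank(x): 11->8, 5->3, 9->6, 6->4, 2->1, 16->9, 7->5, 10->7, 3->2
rank(y): 11->4, 17->8, 2->1, 3->2, 16->7, 15->6, 18->9, 13->5, 9->3
Step 2: d_i = R_x(i) - R_y(i); compute d_i^2.
  (8-4)^2=16, (3-8)^2=25, (6-1)^2=25, (4-2)^2=4, (1-7)^2=36, (9-6)^2=9, (5-9)^2=16, (7-5)^2=4, (2-3)^2=1
sum(d^2) = 136.
Step 3: rho = 1 - 6*136 / (9*(9^2 - 1)) = 1 - 816/720 = -0.133333.
Step 4: Under H0, t = rho * sqrt((n-2)/(1-rho^2)) = -0.3559 ~ t(7).
Step 5: Two-sided p-value from the t-distribution with 7 df = 0.732368.
Step 6: alpha = 0.05. fail to reject H0.

rho = -0.1333, p = 0.732368, fail to reject H0 at alpha = 0.05.


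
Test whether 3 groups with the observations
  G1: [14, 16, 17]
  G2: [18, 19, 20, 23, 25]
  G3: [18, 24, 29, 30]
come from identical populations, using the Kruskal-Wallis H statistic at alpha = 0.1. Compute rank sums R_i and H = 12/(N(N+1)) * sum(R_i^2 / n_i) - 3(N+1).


Step 1: Combine all N = 12 observations and assign midranks.
sorted (value, group, rank): (14,G1,1), (16,G1,2), (17,G1,3), (18,G2,4.5), (18,G3,4.5), (19,G2,6), (20,G2,7), (23,G2,8), (24,G3,9), (25,G2,10), (29,G3,11), (30,G3,12)
Step 2: Sum ranks within each group.
R_1 = 6 (n_1 = 3)
R_2 = 35.5 (n_2 = 5)
R_3 = 36.5 (n_3 = 4)
Step 3: H = 12/(N(N+1)) * sum(R_i^2/n_i) - 3(N+1)
     = 12/(12*13) * (6^2/3 + 35.5^2/5 + 36.5^2/4) - 3*13
     = 0.076923 * 597.112 - 39
     = 6.931731.
Step 4: Ties present; correction factor C = 1 - 6/(12^3 - 12) = 0.996503. Corrected H = 6.931731 / 0.996503 = 6.956053.
Step 5: Under H0, H ~ chi^2(2); p-value = 0.030868.
Step 6: alpha = 0.1. reject H0.

H = 6.9561, df = 2, p = 0.030868, reject H0.


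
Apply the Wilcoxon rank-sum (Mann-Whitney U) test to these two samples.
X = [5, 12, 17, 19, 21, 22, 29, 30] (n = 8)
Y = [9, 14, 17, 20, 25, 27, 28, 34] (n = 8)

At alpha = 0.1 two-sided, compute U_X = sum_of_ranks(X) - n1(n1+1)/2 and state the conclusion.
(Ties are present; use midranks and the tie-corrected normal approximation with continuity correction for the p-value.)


Step 1: Combine and sort all 16 observations; assign midranks.
sorted (value, group): (5,X), (9,Y), (12,X), (14,Y), (17,X), (17,Y), (19,X), (20,Y), (21,X), (22,X), (25,Y), (27,Y), (28,Y), (29,X), (30,X), (34,Y)
ranks: 5->1, 9->2, 12->3, 14->4, 17->5.5, 17->5.5, 19->7, 20->8, 21->9, 22->10, 25->11, 27->12, 28->13, 29->14, 30->15, 34->16
Step 2: Rank sum for X: R1 = 1 + 3 + 5.5 + 7 + 9 + 10 + 14 + 15 = 64.5.
Step 3: U_X = R1 - n1(n1+1)/2 = 64.5 - 8*9/2 = 64.5 - 36 = 28.5.
       U_Y = n1*n2 - U_X = 64 - 28.5 = 35.5.
Step 4: Ties are present, so use the tie-corrected normal approximation (with continuity correction) for the p-value.
Step 5: p-value = 0.752538; compare to alpha = 0.1. fail to reject H0.

U_X = 28.5, p = 0.752538, fail to reject H0 at alpha = 0.1.


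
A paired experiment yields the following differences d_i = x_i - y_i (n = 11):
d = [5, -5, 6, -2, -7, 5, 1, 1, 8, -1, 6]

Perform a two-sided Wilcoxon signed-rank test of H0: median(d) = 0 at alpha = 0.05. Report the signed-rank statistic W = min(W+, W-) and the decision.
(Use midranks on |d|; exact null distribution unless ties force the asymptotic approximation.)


Step 1: Drop any zero differences (none here) and take |d_i|.
|d| = [5, 5, 6, 2, 7, 5, 1, 1, 8, 1, 6]
Step 2: Midrank |d_i| (ties get averaged ranks).
ranks: |5|->6, |5|->6, |6|->8.5, |2|->4, |7|->10, |5|->6, |1|->2, |1|->2, |8|->11, |1|->2, |6|->8.5
Step 3: Attach original signs; sum ranks with positive sign and with negative sign.
W+ = 6 + 8.5 + 6 + 2 + 2 + 11 + 8.5 = 44
W- = 6 + 4 + 10 + 2 = 22
(Check: W+ + W- = 66 should equal n(n+1)/2 = 66.)
Step 4: Test statistic W = min(W+, W-) = 22.
Step 5: Ties in |d|, so use the tie-corrected normal approximation.
        E[W] = n(n+1)/4 = 11*12/4 = 33.
        Tie groups: |d|=1 (t=3), |d|=5 (t=3), |d|=6 (t=2); sum(t^3 - t) = 54.
        Var[W] = n(n+1)(2n+1)/24 - sum(t^3-t)/48 = 3036/24 - 54/48 = 125.375.
        z = (W - E[W]) / sqrt(Var[W]) = (22 - 33) / 11.1971 = -0.9824.
        Two-sided p = 2*Phi(z) = 0.325904.
Step 6: alpha = 0.05. fail to reject H0.

W+ = 44, W- = 22, W = min = 22, p = 0.325904, fail to reject H0.


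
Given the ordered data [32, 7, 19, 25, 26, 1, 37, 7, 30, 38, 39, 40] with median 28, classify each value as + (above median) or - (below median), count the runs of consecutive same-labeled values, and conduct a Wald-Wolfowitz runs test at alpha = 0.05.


Step 1: Compute median = 28; label A = above, B = below.
Labels in order: ABBBBBABAAAA  (n_A = 6, n_B = 6)
Step 2: Count runs R = 5.
Step 3: Under H0 (random ordering), E[R] = 2*n_A*n_B/(n_A+n_B) + 1 = 2*6*6/12 + 1 = 7.0000.
        Var[R] = 2*n_A*n_B*(2*n_A*n_B - n_A - n_B) / ((n_A+n_B)^2 * (n_A+n_B-1)) = 4320/1584 = 2.7273.
        SD[R] = 1.6514.
Step 4: Continuity-corrected z = (R + 0.5 - E[R]) / SD[R] = (5 + 0.5 - 7.0000) / 1.6514 = -0.9083.
Step 5: Two-sided p-value via normal approximation = 2*(1 - Phi(|z|)) = 0.363722.
Step 6: alpha = 0.05. fail to reject H0.

R = 5, z = -0.9083, p = 0.363722, fail to reject H0.


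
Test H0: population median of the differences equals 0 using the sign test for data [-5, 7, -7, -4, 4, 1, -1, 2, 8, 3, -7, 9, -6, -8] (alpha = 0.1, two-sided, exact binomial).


Step 1: Discard zero differences. Original n = 14; n_eff = number of nonzero differences = 14.
Nonzero differences (with sign): -5, +7, -7, -4, +4, +1, -1, +2, +8, +3, -7, +9, -6, -8
Step 2: Count signs: positive = 7, negative = 7.
Step 3: Under H0: P(positive) = 0.5, so the number of positives S ~ Bin(14, 0.5).
Step 4: Two-sided exact p-value = sum of Bin(14,0.5) probabilities at or below the observed probability = 1.000000.
Step 5: alpha = 0.1. fail to reject H0.

n_eff = 14, pos = 7, neg = 7, p = 1.000000, fail to reject H0.


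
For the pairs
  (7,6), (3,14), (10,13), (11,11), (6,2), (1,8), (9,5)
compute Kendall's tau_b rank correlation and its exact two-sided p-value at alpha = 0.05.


Step 1: Enumerate the 21 unordered pairs (i,j) with i<j and classify each by sign(x_j-x_i) * sign(y_j-y_i).
  (1,2):dx=-4,dy=+8->D; (1,3):dx=+3,dy=+7->C; (1,4):dx=+4,dy=+5->C; (1,5):dx=-1,dy=-4->C
  (1,6):dx=-6,dy=+2->D; (1,7):dx=+2,dy=-1->D; (2,3):dx=+7,dy=-1->D; (2,4):dx=+8,dy=-3->D
  (2,5):dx=+3,dy=-12->D; (2,6):dx=-2,dy=-6->C; (2,7):dx=+6,dy=-9->D; (3,4):dx=+1,dy=-2->D
  (3,5):dx=-4,dy=-11->C; (3,6):dx=-9,dy=-5->C; (3,7):dx=-1,dy=-8->C; (4,5):dx=-5,dy=-9->C
  (4,6):dx=-10,dy=-3->C; (4,7):dx=-2,dy=-6->C; (5,6):dx=-5,dy=+6->D; (5,7):dx=+3,dy=+3->C
  (6,7):dx=+8,dy=-3->D
Step 2: C = 11, D = 10, total pairs = 21.
Step 3: tau = (C - D)/(n(n-1)/2) = (11 - 10)/21 = 0.047619.
Step 4: Exact two-sided p-value (enumerate n! = 5040 permutations of y under H0): p = 1.000000.
Step 5: alpha = 0.05. fail to reject H0.

tau_b = 0.0476 (C=11, D=10), p = 1.000000, fail to reject H0.


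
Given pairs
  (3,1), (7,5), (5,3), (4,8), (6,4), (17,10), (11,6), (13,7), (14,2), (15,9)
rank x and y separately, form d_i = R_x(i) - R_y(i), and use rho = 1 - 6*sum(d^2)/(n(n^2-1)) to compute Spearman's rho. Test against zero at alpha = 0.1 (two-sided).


Step 1: Rank x and y separately (midranks; no ties here).
rank(x): 3->1, 7->5, 5->3, 4->2, 6->4, 17->10, 11->6, 13->7, 14->8, 15->9
rank(y): 1->1, 5->5, 3->3, 8->8, 4->4, 10->10, 6->6, 7->7, 2->2, 9->9
Step 2: d_i = R_x(i) - R_y(i); compute d_i^2.
  (1-1)^2=0, (5-5)^2=0, (3-3)^2=0, (2-8)^2=36, (4-4)^2=0, (10-10)^2=0, (6-6)^2=0, (7-7)^2=0, (8-2)^2=36, (9-9)^2=0
sum(d^2) = 72.
Step 3: rho = 1 - 6*72 / (10*(10^2 - 1)) = 1 - 432/990 = 0.563636.
Step 4: Under H0, t = rho * sqrt((n-2)/(1-rho^2)) = 1.9300 ~ t(8).
Step 5: Two-sided p-value from the t-distribution with 8 df = 0.089724.
Step 6: alpha = 0.1. reject H0.

rho = 0.5636, p = 0.089724, reject H0 at alpha = 0.1.


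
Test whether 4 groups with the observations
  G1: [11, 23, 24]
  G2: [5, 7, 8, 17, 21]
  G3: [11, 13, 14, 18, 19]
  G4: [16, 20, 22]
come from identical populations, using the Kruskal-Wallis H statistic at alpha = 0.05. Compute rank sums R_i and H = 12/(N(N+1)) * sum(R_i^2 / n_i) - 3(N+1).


Step 1: Combine all N = 16 observations and assign midranks.
sorted (value, group, rank): (5,G2,1), (7,G2,2), (8,G2,3), (11,G1,4.5), (11,G3,4.5), (13,G3,6), (14,G3,7), (16,G4,8), (17,G2,9), (18,G3,10), (19,G3,11), (20,G4,12), (21,G2,13), (22,G4,14), (23,G1,15), (24,G1,16)
Step 2: Sum ranks within each group.
R_1 = 35.5 (n_1 = 3)
R_2 = 28 (n_2 = 5)
R_3 = 38.5 (n_3 = 5)
R_4 = 34 (n_4 = 3)
Step 3: H = 12/(N(N+1)) * sum(R_i^2/n_i) - 3(N+1)
     = 12/(16*17) * (35.5^2/3 + 28^2/5 + 38.5^2/5 + 34^2/3) - 3*17
     = 0.044118 * 1258.67 - 51
     = 4.529412.
Step 4: Ties present; correction factor C = 1 - 6/(16^3 - 16) = 0.998529. Corrected H = 4.529412 / 0.998529 = 4.536082.
Step 5: Under H0, H ~ chi^2(3); p-value = 0.209094.
Step 6: alpha = 0.05. fail to reject H0.

H = 4.5361, df = 3, p = 0.209094, fail to reject H0.


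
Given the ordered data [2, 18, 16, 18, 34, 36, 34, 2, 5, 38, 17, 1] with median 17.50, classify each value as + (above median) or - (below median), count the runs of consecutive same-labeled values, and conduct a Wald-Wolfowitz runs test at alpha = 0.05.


Step 1: Compute median = 17.50; label A = above, B = below.
Labels in order: BABAAAABBABB  (n_A = 6, n_B = 6)
Step 2: Count runs R = 7.
Step 3: Under H0 (random ordering), E[R] = 2*n_A*n_B/(n_A+n_B) + 1 = 2*6*6/12 + 1 = 7.0000.
        Var[R] = 2*n_A*n_B*(2*n_A*n_B - n_A - n_B) / ((n_A+n_B)^2 * (n_A+n_B-1)) = 4320/1584 = 2.7273.
        SD[R] = 1.6514.
Step 4: R = E[R], so z = 0 with no continuity correction.
Step 5: Two-sided p-value via normal approximation = 2*(1 - Phi(|z|)) = 1.000000.
Step 6: alpha = 0.05. fail to reject H0.

R = 7, z = 0.0000, p = 1.000000, fail to reject H0.


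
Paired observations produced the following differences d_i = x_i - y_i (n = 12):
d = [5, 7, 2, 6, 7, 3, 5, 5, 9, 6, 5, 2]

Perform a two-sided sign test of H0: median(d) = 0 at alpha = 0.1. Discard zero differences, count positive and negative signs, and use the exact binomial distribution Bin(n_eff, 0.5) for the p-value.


Step 1: Discard zero differences. Original n = 12; n_eff = number of nonzero differences = 12.
Nonzero differences (with sign): +5, +7, +2, +6, +7, +3, +5, +5, +9, +6, +5, +2
Step 2: Count signs: positive = 12, negative = 0.
Step 3: Under H0: P(positive) = 0.5, so the number of positives S ~ Bin(12, 0.5).
Step 4: Two-sided exact p-value = sum of Bin(12,0.5) probabilities at or below the observed probability = 0.000488.
Step 5: alpha = 0.1. reject H0.

n_eff = 12, pos = 12, neg = 0, p = 0.000488, reject H0.


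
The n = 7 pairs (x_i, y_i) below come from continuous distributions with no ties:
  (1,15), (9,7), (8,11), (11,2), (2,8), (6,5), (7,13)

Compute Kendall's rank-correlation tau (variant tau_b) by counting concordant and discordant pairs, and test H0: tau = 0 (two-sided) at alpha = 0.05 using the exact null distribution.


Step 1: Enumerate the 21 unordered pairs (i,j) with i<j and classify each by sign(x_j-x_i) * sign(y_j-y_i).
  (1,2):dx=+8,dy=-8->D; (1,3):dx=+7,dy=-4->D; (1,4):dx=+10,dy=-13->D; (1,5):dx=+1,dy=-7->D
  (1,6):dx=+5,dy=-10->D; (1,7):dx=+6,dy=-2->D; (2,3):dx=-1,dy=+4->D; (2,4):dx=+2,dy=-5->D
  (2,5):dx=-7,dy=+1->D; (2,6):dx=-3,dy=-2->C; (2,7):dx=-2,dy=+6->D; (3,4):dx=+3,dy=-9->D
  (3,5):dx=-6,dy=-3->C; (3,6):dx=-2,dy=-6->C; (3,7):dx=-1,dy=+2->D; (4,5):dx=-9,dy=+6->D
  (4,6):dx=-5,dy=+3->D; (4,7):dx=-4,dy=+11->D; (5,6):dx=+4,dy=-3->D; (5,7):dx=+5,dy=+5->C
  (6,7):dx=+1,dy=+8->C
Step 2: C = 5, D = 16, total pairs = 21.
Step 3: tau = (C - D)/(n(n-1)/2) = (5 - 16)/21 = -0.523810.
Step 4: Exact two-sided p-value (enumerate n! = 5040 permutations of y under H0): p = 0.136111.
Step 5: alpha = 0.05. fail to reject H0.

tau_b = -0.5238 (C=5, D=16), p = 0.136111, fail to reject H0.


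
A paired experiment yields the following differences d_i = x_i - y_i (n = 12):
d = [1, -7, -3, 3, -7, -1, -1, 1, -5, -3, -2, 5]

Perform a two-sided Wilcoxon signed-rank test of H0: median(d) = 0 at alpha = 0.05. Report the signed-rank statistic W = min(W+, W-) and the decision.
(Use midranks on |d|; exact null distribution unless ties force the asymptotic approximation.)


Step 1: Drop any zero differences (none here) and take |d_i|.
|d| = [1, 7, 3, 3, 7, 1, 1, 1, 5, 3, 2, 5]
Step 2: Midrank |d_i| (ties get averaged ranks).
ranks: |1|->2.5, |7|->11.5, |3|->7, |3|->7, |7|->11.5, |1|->2.5, |1|->2.5, |1|->2.5, |5|->9.5, |3|->7, |2|->5, |5|->9.5
Step 3: Attach original signs; sum ranks with positive sign and with negative sign.
W+ = 2.5 + 7 + 2.5 + 9.5 = 21.5
W- = 11.5 + 7 + 11.5 + 2.5 + 2.5 + 9.5 + 7 + 5 = 56.5
(Check: W+ + W- = 78 should equal n(n+1)/2 = 78.)
Step 4: Test statistic W = min(W+, W-) = 21.5.
Step 5: Ties in |d|, so use the tie-corrected normal approximation.
        E[W] = n(n+1)/4 = 12*13/4 = 39.
        Tie groups: |d|=1 (t=4), |d|=3 (t=3), |d|=5 (t=2), |d|=7 (t=2); sum(t^3 - t) = 96.
        Var[W] = n(n+1)(2n+1)/24 - sum(t^3-t)/48 = 3900/24 - 96/48 = 160.5.
        z = (W - E[W]) / sqrt(Var[W]) = (21.5 - 39) / 12.6689 = -1.3813.
        Two-sided p = 2*Phi(z) = 0.167175.
Step 6: alpha = 0.05. fail to reject H0.

W+ = 21.5, W- = 56.5, W = min = 21.5, p = 0.167175, fail to reject H0.


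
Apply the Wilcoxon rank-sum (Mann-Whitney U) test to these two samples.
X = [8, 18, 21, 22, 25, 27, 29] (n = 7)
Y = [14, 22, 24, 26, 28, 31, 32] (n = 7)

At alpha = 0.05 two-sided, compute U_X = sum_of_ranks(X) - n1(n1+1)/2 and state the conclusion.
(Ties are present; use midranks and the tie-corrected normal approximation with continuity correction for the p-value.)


Step 1: Combine and sort all 14 observations; assign midranks.
sorted (value, group): (8,X), (14,Y), (18,X), (21,X), (22,X), (22,Y), (24,Y), (25,X), (26,Y), (27,X), (28,Y), (29,X), (31,Y), (32,Y)
ranks: 8->1, 14->2, 18->3, 21->4, 22->5.5, 22->5.5, 24->7, 25->8, 26->9, 27->10, 28->11, 29->12, 31->13, 32->14
Step 2: Rank sum for X: R1 = 1 + 3 + 4 + 5.5 + 8 + 10 + 12 = 43.5.
Step 3: U_X = R1 - n1(n1+1)/2 = 43.5 - 7*8/2 = 43.5 - 28 = 15.5.
       U_Y = n1*n2 - U_X = 49 - 15.5 = 33.5.
Step 4: Ties are present, so use the tie-corrected normal approximation (with continuity correction) for the p-value.
Step 5: p-value = 0.276911; compare to alpha = 0.05. fail to reject H0.

U_X = 15.5, p = 0.276911, fail to reject H0 at alpha = 0.05.


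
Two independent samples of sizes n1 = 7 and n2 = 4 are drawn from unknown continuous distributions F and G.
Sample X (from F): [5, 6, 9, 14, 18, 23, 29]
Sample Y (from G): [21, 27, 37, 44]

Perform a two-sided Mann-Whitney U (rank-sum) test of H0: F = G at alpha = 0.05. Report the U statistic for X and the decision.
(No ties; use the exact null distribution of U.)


Step 1: Combine and sort all 11 observations; assign midranks.
sorted (value, group): (5,X), (6,X), (9,X), (14,X), (18,X), (21,Y), (23,X), (27,Y), (29,X), (37,Y), (44,Y)
ranks: 5->1, 6->2, 9->3, 14->4, 18->5, 21->6, 23->7, 27->8, 29->9, 37->10, 44->11
Step 2: Rank sum for X: R1 = 1 + 2 + 3 + 4 + 5 + 7 + 9 = 31.
Step 3: U_X = R1 - n1(n1+1)/2 = 31 - 7*8/2 = 31 - 28 = 3.
       U_Y = n1*n2 - U_X = 28 - 3 = 25.
Step 4: No ties, so the exact null distribution of U (based on enumerating the C(11,7) = 330 equally likely rank assignments) gives the two-sided p-value.
Step 5: p-value = 0.042424; compare to alpha = 0.05. reject H0.

U_X = 3, p = 0.042424, reject H0 at alpha = 0.05.


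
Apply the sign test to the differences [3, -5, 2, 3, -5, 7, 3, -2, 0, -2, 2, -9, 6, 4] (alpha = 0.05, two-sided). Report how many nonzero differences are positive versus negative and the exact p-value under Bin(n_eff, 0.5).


Step 1: Discard zero differences. Original n = 14; n_eff = number of nonzero differences = 13.
Nonzero differences (with sign): +3, -5, +2, +3, -5, +7, +3, -2, -2, +2, -9, +6, +4
Step 2: Count signs: positive = 8, negative = 5.
Step 3: Under H0: P(positive) = 0.5, so the number of positives S ~ Bin(13, 0.5).
Step 4: Two-sided exact p-value = sum of Bin(13,0.5) probabilities at or below the observed probability = 0.581055.
Step 5: alpha = 0.05. fail to reject H0.

n_eff = 13, pos = 8, neg = 5, p = 0.581055, fail to reject H0.


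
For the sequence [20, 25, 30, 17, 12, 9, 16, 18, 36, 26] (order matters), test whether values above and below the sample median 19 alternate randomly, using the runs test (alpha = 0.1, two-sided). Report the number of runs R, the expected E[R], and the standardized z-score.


Step 1: Compute median = 19; label A = above, B = below.
Labels in order: AAABBBBBAA  (n_A = 5, n_B = 5)
Step 2: Count runs R = 3.
Step 3: Under H0 (random ordering), E[R] = 2*n_A*n_B/(n_A+n_B) + 1 = 2*5*5/10 + 1 = 6.0000.
        Var[R] = 2*n_A*n_B*(2*n_A*n_B - n_A - n_B) / ((n_A+n_B)^2 * (n_A+n_B-1)) = 2000/900 = 2.2222.
        SD[R] = 1.4907.
Step 4: Continuity-corrected z = (R + 0.5 - E[R]) / SD[R] = (3 + 0.5 - 6.0000) / 1.4907 = -1.6771.
Step 5: Two-sided p-value via normal approximation = 2*(1 - Phi(|z|)) = 0.093533.
Step 6: alpha = 0.1. reject H0.

R = 3, z = -1.6771, p = 0.093533, reject H0.


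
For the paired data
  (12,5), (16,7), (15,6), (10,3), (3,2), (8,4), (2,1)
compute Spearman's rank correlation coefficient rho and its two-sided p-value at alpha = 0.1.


Step 1: Rank x and y separately (midranks; no ties here).
rank(x): 12->5, 16->7, 15->6, 10->4, 3->2, 8->3, 2->1
rank(y): 5->5, 7->7, 6->6, 3->3, 2->2, 4->4, 1->1
Step 2: d_i = R_x(i) - R_y(i); compute d_i^2.
  (5-5)^2=0, (7-7)^2=0, (6-6)^2=0, (4-3)^2=1, (2-2)^2=0, (3-4)^2=1, (1-1)^2=0
sum(d^2) = 2.
Step 3: rho = 1 - 6*2 / (7*(7^2 - 1)) = 1 - 12/336 = 0.964286.
Step 4: Under H0, t = rho * sqrt((n-2)/(1-rho^2)) = 8.1408 ~ t(5).
Step 5: Two-sided p-value from the t-distribution with 5 df = 0.000454.
Step 6: alpha = 0.1. reject H0.

rho = 0.9643, p = 0.000454, reject H0 at alpha = 0.1.


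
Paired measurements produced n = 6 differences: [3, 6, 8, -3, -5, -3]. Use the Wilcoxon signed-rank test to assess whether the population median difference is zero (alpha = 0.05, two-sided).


Step 1: Drop any zero differences (none here) and take |d_i|.
|d| = [3, 6, 8, 3, 5, 3]
Step 2: Midrank |d_i| (ties get averaged ranks).
ranks: |3|->2, |6|->5, |8|->6, |3|->2, |5|->4, |3|->2
Step 3: Attach original signs; sum ranks with positive sign and with negative sign.
W+ = 2 + 5 + 6 = 13
W- = 2 + 4 + 2 = 8
(Check: W+ + W- = 21 should equal n(n+1)/2 = 21.)
Step 4: Test statistic W = min(W+, W-) = 8.
Step 5: Ties in |d|, so use the tie-corrected normal approximation.
        E[W] = n(n+1)/4 = 6*7/4 = 10.5.
        Tie groups: |d|=3 (t=3); sum(t^3 - t) = 24.
        Var[W] = n(n+1)(2n+1)/24 - sum(t^3-t)/48 = 546/24 - 24/48 = 22.25.
        z = (W - E[W]) / sqrt(Var[W]) = (8 - 10.5) / 4.7170 = -0.5300.
        Two-sided p = 2*Phi(z) = 0.596113.
Step 6: alpha = 0.05. fail to reject H0.

W+ = 13, W- = 8, W = min = 8, p = 0.596113, fail to reject H0.


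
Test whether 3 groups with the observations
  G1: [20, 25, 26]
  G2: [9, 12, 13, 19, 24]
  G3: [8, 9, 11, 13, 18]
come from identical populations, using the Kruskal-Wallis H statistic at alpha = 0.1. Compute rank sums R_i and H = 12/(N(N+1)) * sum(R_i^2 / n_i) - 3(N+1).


Step 1: Combine all N = 13 observations and assign midranks.
sorted (value, group, rank): (8,G3,1), (9,G2,2.5), (9,G3,2.5), (11,G3,4), (12,G2,5), (13,G2,6.5), (13,G3,6.5), (18,G3,8), (19,G2,9), (20,G1,10), (24,G2,11), (25,G1,12), (26,G1,13)
Step 2: Sum ranks within each group.
R_1 = 35 (n_1 = 3)
R_2 = 34 (n_2 = 5)
R_3 = 22 (n_3 = 5)
Step 3: H = 12/(N(N+1)) * sum(R_i^2/n_i) - 3(N+1)
     = 12/(13*14) * (35^2/3 + 34^2/5 + 22^2/5) - 3*14
     = 0.065934 * 736.333 - 42
     = 6.549451.
Step 4: Ties present; correction factor C = 1 - 12/(13^3 - 13) = 0.994505. Corrected H = 6.549451 / 0.994505 = 6.585635.
Step 5: Under H0, H ~ chi^2(2); p-value = 0.037149.
Step 6: alpha = 0.1. reject H0.

H = 6.5856, df = 2, p = 0.037149, reject H0.


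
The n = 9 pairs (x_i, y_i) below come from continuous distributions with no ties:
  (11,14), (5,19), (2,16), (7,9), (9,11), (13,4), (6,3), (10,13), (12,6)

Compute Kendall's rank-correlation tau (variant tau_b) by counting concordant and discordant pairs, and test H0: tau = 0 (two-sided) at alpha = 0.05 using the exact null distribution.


Step 1: Enumerate the 36 unordered pairs (i,j) with i<j and classify each by sign(x_j-x_i) * sign(y_j-y_i).
  (1,2):dx=-6,dy=+5->D; (1,3):dx=-9,dy=+2->D; (1,4):dx=-4,dy=-5->C; (1,5):dx=-2,dy=-3->C
  (1,6):dx=+2,dy=-10->D; (1,7):dx=-5,dy=-11->C; (1,8):dx=-1,dy=-1->C; (1,9):dx=+1,dy=-8->D
  (2,3):dx=-3,dy=-3->C; (2,4):dx=+2,dy=-10->D; (2,5):dx=+4,dy=-8->D; (2,6):dx=+8,dy=-15->D
  (2,7):dx=+1,dy=-16->D; (2,8):dx=+5,dy=-6->D; (2,9):dx=+7,dy=-13->D; (3,4):dx=+5,dy=-7->D
  (3,5):dx=+7,dy=-5->D; (3,6):dx=+11,dy=-12->D; (3,7):dx=+4,dy=-13->D; (3,8):dx=+8,dy=-3->D
  (3,9):dx=+10,dy=-10->D; (4,5):dx=+2,dy=+2->C; (4,6):dx=+6,dy=-5->D; (4,7):dx=-1,dy=-6->C
  (4,8):dx=+3,dy=+4->C; (4,9):dx=+5,dy=-3->D; (5,6):dx=+4,dy=-7->D; (5,7):dx=-3,dy=-8->C
  (5,8):dx=+1,dy=+2->C; (5,9):dx=+3,dy=-5->D; (6,7):dx=-7,dy=-1->C; (6,8):dx=-3,dy=+9->D
  (6,9):dx=-1,dy=+2->D; (7,8):dx=+4,dy=+10->C; (7,9):dx=+6,dy=+3->C; (8,9):dx=+2,dy=-7->D
Step 2: C = 13, D = 23, total pairs = 36.
Step 3: tau = (C - D)/(n(n-1)/2) = (13 - 23)/36 = -0.277778.
Step 4: Exact two-sided p-value (enumerate n! = 362880 permutations of y under H0): p = 0.358488.
Step 5: alpha = 0.05. fail to reject H0.

tau_b = -0.2778 (C=13, D=23), p = 0.358488, fail to reject H0.


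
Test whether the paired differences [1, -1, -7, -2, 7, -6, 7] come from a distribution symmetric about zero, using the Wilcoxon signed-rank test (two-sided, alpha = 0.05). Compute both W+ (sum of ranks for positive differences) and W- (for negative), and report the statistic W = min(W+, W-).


Step 1: Drop any zero differences (none here) and take |d_i|.
|d| = [1, 1, 7, 2, 7, 6, 7]
Step 2: Midrank |d_i| (ties get averaged ranks).
ranks: |1|->1.5, |1|->1.5, |7|->6, |2|->3, |7|->6, |6|->4, |7|->6
Step 3: Attach original signs; sum ranks with positive sign and with negative sign.
W+ = 1.5 + 6 + 6 = 13.5
W- = 1.5 + 6 + 3 + 4 = 14.5
(Check: W+ + W- = 28 should equal n(n+1)/2 = 28.)
Step 4: Test statistic W = min(W+, W-) = 13.5.
Step 5: Ties in |d|, so use the tie-corrected normal approximation.
        E[W] = n(n+1)/4 = 7*8/4 = 14.
        Tie groups: |d|=1 (t=2), |d|=7 (t=3); sum(t^3 - t) = 30.
        Var[W] = n(n+1)(2n+1)/24 - sum(t^3-t)/48 = 840/24 - 30/48 = 34.375.
        z = (W - E[W]) / sqrt(Var[W]) = (13.5 - 14) / 5.8630 = -0.0853.
        Two-sided p = 2*Phi(z) = 0.932039.
Step 6: alpha = 0.05. fail to reject H0.

W+ = 13.5, W- = 14.5, W = min = 13.5, p = 0.932039, fail to reject H0.


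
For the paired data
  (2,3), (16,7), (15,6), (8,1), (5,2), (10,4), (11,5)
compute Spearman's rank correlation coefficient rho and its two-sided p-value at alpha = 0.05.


Step 1: Rank x and y separately (midranks; no ties here).
rank(x): 2->1, 16->7, 15->6, 8->3, 5->2, 10->4, 11->5
rank(y): 3->3, 7->7, 6->6, 1->1, 2->2, 4->4, 5->5
Step 2: d_i = R_x(i) - R_y(i); compute d_i^2.
  (1-3)^2=4, (7-7)^2=0, (6-6)^2=0, (3-1)^2=4, (2-2)^2=0, (4-4)^2=0, (5-5)^2=0
sum(d^2) = 8.
Step 3: rho = 1 - 6*8 / (7*(7^2 - 1)) = 1 - 48/336 = 0.857143.
Step 4: Under H0, t = rho * sqrt((n-2)/(1-rho^2)) = 3.7210 ~ t(5).
Step 5: Two-sided p-value from the t-distribution with 5 df = 0.013697.
Step 6: alpha = 0.05. reject H0.

rho = 0.8571, p = 0.013697, reject H0 at alpha = 0.05.


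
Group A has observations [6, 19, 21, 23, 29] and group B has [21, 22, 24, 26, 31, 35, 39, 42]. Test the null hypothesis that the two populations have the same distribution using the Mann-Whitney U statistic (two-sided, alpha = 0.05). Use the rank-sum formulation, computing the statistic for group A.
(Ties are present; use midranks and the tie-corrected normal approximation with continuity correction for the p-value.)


Step 1: Combine and sort all 13 observations; assign midranks.
sorted (value, group): (6,X), (19,X), (21,X), (21,Y), (22,Y), (23,X), (24,Y), (26,Y), (29,X), (31,Y), (35,Y), (39,Y), (42,Y)
ranks: 6->1, 19->2, 21->3.5, 21->3.5, 22->5, 23->6, 24->7, 26->8, 29->9, 31->10, 35->11, 39->12, 42->13
Step 2: Rank sum for X: R1 = 1 + 2 + 3.5 + 6 + 9 = 21.5.
Step 3: U_X = R1 - n1(n1+1)/2 = 21.5 - 5*6/2 = 21.5 - 15 = 6.5.
       U_Y = n1*n2 - U_X = 40 - 6.5 = 33.5.
Step 4: Ties are present, so use the tie-corrected normal approximation (with continuity correction) for the p-value.
Step 5: p-value = 0.056699; compare to alpha = 0.05. fail to reject H0.

U_X = 6.5, p = 0.056699, fail to reject H0 at alpha = 0.05.


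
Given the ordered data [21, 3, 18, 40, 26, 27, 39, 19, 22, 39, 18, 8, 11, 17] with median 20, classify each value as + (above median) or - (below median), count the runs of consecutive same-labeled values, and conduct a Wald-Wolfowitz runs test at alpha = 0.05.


Step 1: Compute median = 20; label A = above, B = below.
Labels in order: ABBAAAABAABBBB  (n_A = 7, n_B = 7)
Step 2: Count runs R = 6.
Step 3: Under H0 (random ordering), E[R] = 2*n_A*n_B/(n_A+n_B) + 1 = 2*7*7/14 + 1 = 8.0000.
        Var[R] = 2*n_A*n_B*(2*n_A*n_B - n_A - n_B) / ((n_A+n_B)^2 * (n_A+n_B-1)) = 8232/2548 = 3.2308.
        SD[R] = 1.7974.
Step 4: Continuity-corrected z = (R + 0.5 - E[R]) / SD[R] = (6 + 0.5 - 8.0000) / 1.7974 = -0.8345.
Step 5: Two-sided p-value via normal approximation = 2*(1 - Phi(|z|)) = 0.403986.
Step 6: alpha = 0.05. fail to reject H0.

R = 6, z = -0.8345, p = 0.403986, fail to reject H0.


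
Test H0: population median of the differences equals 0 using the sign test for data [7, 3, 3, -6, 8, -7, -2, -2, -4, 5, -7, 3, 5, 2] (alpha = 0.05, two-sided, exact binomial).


Step 1: Discard zero differences. Original n = 14; n_eff = number of nonzero differences = 14.
Nonzero differences (with sign): +7, +3, +3, -6, +8, -7, -2, -2, -4, +5, -7, +3, +5, +2
Step 2: Count signs: positive = 8, negative = 6.
Step 3: Under H0: P(positive) = 0.5, so the number of positives S ~ Bin(14, 0.5).
Step 4: Two-sided exact p-value = sum of Bin(14,0.5) probabilities at or below the observed probability = 0.790527.
Step 5: alpha = 0.05. fail to reject H0.

n_eff = 14, pos = 8, neg = 6, p = 0.790527, fail to reject H0.
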